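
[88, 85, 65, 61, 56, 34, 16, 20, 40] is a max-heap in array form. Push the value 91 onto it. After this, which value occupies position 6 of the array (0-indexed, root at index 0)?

append 91 at index 9 → [88, 85, 65, 61, 56, 34, 16, 20, 40, 91]
91 > parent 56 at index 4, swap → [88, 85, 65, 61, 91, 34, 16, 20, 40, 56]
91 > parent 85 at index 1, swap → [88, 91, 65, 61, 85, 34, 16, 20, 40, 56]
91 > parent 88 at index 0, swap → [91, 88, 65, 61, 85, 34, 16, 20, 40, 56]
resulting array: [91, 88, 65, 61, 85, 34, 16, 20, 40, 56]

16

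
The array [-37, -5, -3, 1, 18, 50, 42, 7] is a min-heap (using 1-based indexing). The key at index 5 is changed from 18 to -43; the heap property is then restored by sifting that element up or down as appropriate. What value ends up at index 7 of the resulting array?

42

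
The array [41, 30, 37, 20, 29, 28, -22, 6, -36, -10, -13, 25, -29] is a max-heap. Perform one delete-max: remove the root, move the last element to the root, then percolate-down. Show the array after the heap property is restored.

[37, 30, 28, 20, 29, 25, -22, 6, -36, -10, -13, -29]

remove root 41; move last element -29 to root → [-29, 30, 37, 20, 29, 28, -22, 6, -36, -10, -13, 25]
-29 vs larger child 37 at index 2, swap → [37, 30, -29, 20, 29, 28, -22, 6, -36, -10, -13, 25]
-29 vs larger child 28 at index 5, swap → [37, 30, 28, 20, 29, -29, -22, 6, -36, -10, -13, 25]
-29 vs only child 25 at index 11, swap → [37, 30, 28, 20, 29, 25, -22, 6, -36, -10, -13, -29]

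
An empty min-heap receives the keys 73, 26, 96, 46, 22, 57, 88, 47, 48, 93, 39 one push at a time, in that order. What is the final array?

[22, 26, 57, 47, 39, 96, 88, 73, 48, 93, 46]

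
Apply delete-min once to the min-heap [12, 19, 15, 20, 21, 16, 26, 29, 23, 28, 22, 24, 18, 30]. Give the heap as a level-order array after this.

[15, 19, 16, 20, 21, 18, 26, 29, 23, 28, 22, 24, 30]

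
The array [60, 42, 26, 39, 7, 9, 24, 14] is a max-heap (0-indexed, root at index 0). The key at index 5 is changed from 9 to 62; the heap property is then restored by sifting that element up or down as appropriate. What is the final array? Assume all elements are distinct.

set index 5 from 9 to 62 → [60, 42, 26, 39, 7, 62, 24, 14]
62 > parent 26 at index 2, swap → [60, 42, 62, 39, 7, 26, 24, 14]
62 > parent 60 at index 0, swap → [62, 42, 60, 39, 7, 26, 24, 14]

[62, 42, 60, 39, 7, 26, 24, 14]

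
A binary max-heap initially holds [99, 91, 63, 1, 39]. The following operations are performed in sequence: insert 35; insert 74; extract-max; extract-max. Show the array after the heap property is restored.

insert 35:
  append 35 at index 5 → [99, 91, 63, 1, 39, 35] (no swap needed)
insert 74:
  append 74 at index 6 → [99, 91, 63, 1, 39, 35, 74]
  74 > parent 63 at index 2, swap → [99, 91, 74, 1, 39, 35, 63]
extract-max → returns 99:
  remove root 99; move last element 63 to root → [63, 91, 74, 1, 39, 35]
  63 vs larger child 91 at index 1, swap → [91, 63, 74, 1, 39, 35]
extract-max → returns 91:
  remove root 91; move last element 35 to root → [35, 63, 74, 1, 39]
  35 vs larger child 74 at index 2, swap → [74, 63, 35, 1, 39]

[74, 63, 35, 1, 39]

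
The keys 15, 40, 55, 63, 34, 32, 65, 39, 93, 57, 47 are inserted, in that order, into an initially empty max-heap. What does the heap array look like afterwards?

[93, 65, 63, 55, 57, 32, 40, 15, 39, 34, 47]

Insert 15:
  append 15 at index 0 → [15] (no swap needed)
Insert 40:
  append 40 at index 1 → [15, 40]
  40 > parent 15 at index 0, swap → [40, 15]
Insert 55:
  append 55 at index 2 → [40, 15, 55]
  55 > parent 40 at index 0, swap → [55, 15, 40]
Insert 63:
  append 63 at index 3 → [55, 15, 40, 63]
  63 > parent 15 at index 1, swap → [55, 63, 40, 15]
  63 > parent 55 at index 0, swap → [63, 55, 40, 15]
Insert 34:
  append 34 at index 4 → [63, 55, 40, 15, 34] (no swap needed)
Insert 32:
  append 32 at index 5 → [63, 55, 40, 15, 34, 32] (no swap needed)
Insert 65:
  append 65 at index 6 → [63, 55, 40, 15, 34, 32, 65]
  65 > parent 40 at index 2, swap → [63, 55, 65, 15, 34, 32, 40]
  65 > parent 63 at index 0, swap → [65, 55, 63, 15, 34, 32, 40]
Insert 39:
  append 39 at index 7 → [65, 55, 63, 15, 34, 32, 40, 39]
  39 > parent 15 at index 3, swap → [65, 55, 63, 39, 34, 32, 40, 15]
Insert 93:
  append 93 at index 8 → [65, 55, 63, 39, 34, 32, 40, 15, 93]
  93 > parent 39 at index 3, swap → [65, 55, 63, 93, 34, 32, 40, 15, 39]
  93 > parent 55 at index 1, swap → [65, 93, 63, 55, 34, 32, 40, 15, 39]
  93 > parent 65 at index 0, swap → [93, 65, 63, 55, 34, 32, 40, 15, 39]
Insert 57:
  append 57 at index 9 → [93, 65, 63, 55, 34, 32, 40, 15, 39, 57]
  57 > parent 34 at index 4, swap → [93, 65, 63, 55, 57, 32, 40, 15, 39, 34]
Insert 47:
  append 47 at index 10 → [93, 65, 63, 55, 57, 32, 40, 15, 39, 34, 47] (no swap needed)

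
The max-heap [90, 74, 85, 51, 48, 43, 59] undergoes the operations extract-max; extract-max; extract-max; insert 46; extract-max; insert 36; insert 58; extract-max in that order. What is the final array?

[51, 46, 48, 43, 36]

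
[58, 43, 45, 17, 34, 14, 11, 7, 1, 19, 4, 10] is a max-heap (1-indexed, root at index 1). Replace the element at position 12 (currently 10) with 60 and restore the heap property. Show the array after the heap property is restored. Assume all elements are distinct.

[60, 43, 58, 17, 34, 45, 11, 7, 1, 19, 4, 14]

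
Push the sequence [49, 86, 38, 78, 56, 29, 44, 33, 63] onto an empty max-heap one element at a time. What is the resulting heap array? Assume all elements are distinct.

Insert 49:
  append 49 at index 0 → [49] (no swap needed)
Insert 86:
  append 86 at index 1 → [49, 86]
  86 > parent 49 at index 0, swap → [86, 49]
Insert 38:
  append 38 at index 2 → [86, 49, 38] (no swap needed)
Insert 78:
  append 78 at index 3 → [86, 49, 38, 78]
  78 > parent 49 at index 1, swap → [86, 78, 38, 49]
Insert 56:
  append 56 at index 4 → [86, 78, 38, 49, 56] (no swap needed)
Insert 29:
  append 29 at index 5 → [86, 78, 38, 49, 56, 29] (no swap needed)
Insert 44:
  append 44 at index 6 → [86, 78, 38, 49, 56, 29, 44]
  44 > parent 38 at index 2, swap → [86, 78, 44, 49, 56, 29, 38]
Insert 33:
  append 33 at index 7 → [86, 78, 44, 49, 56, 29, 38, 33] (no swap needed)
Insert 63:
  append 63 at index 8 → [86, 78, 44, 49, 56, 29, 38, 33, 63]
  63 > parent 49 at index 3, swap → [86, 78, 44, 63, 56, 29, 38, 33, 49]

[86, 78, 44, 63, 56, 29, 38, 33, 49]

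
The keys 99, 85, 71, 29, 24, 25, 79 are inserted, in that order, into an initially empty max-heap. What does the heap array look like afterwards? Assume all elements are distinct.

[99, 85, 79, 29, 24, 25, 71]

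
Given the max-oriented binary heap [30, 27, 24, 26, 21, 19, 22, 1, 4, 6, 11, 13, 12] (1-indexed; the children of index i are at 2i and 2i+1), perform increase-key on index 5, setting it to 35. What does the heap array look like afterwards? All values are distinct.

[35, 30, 24, 26, 27, 19, 22, 1, 4, 6, 11, 13, 12]

set index 5 from 21 to 35 → [30, 27, 24, 26, 35, 19, 22, 1, 4, 6, 11, 13, 12]
35 > parent 27 at index 2, swap → [30, 35, 24, 26, 27, 19, 22, 1, 4, 6, 11, 13, 12]
35 > parent 30 at index 1, swap → [35, 30, 24, 26, 27, 19, 22, 1, 4, 6, 11, 13, 12]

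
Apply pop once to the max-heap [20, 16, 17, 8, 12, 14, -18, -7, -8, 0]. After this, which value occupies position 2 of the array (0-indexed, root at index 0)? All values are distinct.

14

remove root 20; move last element 0 to root → [0, 16, 17, 8, 12, 14, -18, -7, -8]
0 vs larger child 17 at index 2, swap → [17, 16, 0, 8, 12, 14, -18, -7, -8]
0 vs larger child 14 at index 5, swap → [17, 16, 14, 8, 12, 0, -18, -7, -8]
resulting array: [17, 16, 14, 8, 12, 0, -18, -7, -8]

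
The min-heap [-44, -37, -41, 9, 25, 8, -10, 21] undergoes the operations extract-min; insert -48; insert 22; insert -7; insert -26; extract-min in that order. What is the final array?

[-41, -37, -10, -7, -26, 8, 21, 9, 22, 25]

extract-min → returns -44:
  remove root -44; move last element 21 to root → [21, -37, -41, 9, 25, 8, -10]
  21 vs smaller child -41 at index 2, swap → [-41, -37, 21, 9, 25, 8, -10]
  21 vs smaller child -10 at index 6, swap → [-41, -37, -10, 9, 25, 8, 21]
insert -48:
  append -48 at index 7 → [-41, -37, -10, 9, 25, 8, 21, -48]
  -48 < parent 9 at index 3, swap → [-41, -37, -10, -48, 25, 8, 21, 9]
  -48 < parent -37 at index 1, swap → [-41, -48, -10, -37, 25, 8, 21, 9]
  -48 < parent -41 at index 0, swap → [-48, -41, -10, -37, 25, 8, 21, 9]
insert 22:
  append 22 at index 8 → [-48, -41, -10, -37, 25, 8, 21, 9, 22] (no swap needed)
insert -7:
  append -7 at index 9 → [-48, -41, -10, -37, 25, 8, 21, 9, 22, -7]
  -7 < parent 25 at index 4, swap → [-48, -41, -10, -37, -7, 8, 21, 9, 22, 25]
insert -26:
  append -26 at index 10 → [-48, -41, -10, -37, -7, 8, 21, 9, 22, 25, -26]
  -26 < parent -7 at index 4, swap → [-48, -41, -10, -37, -26, 8, 21, 9, 22, 25, -7]
extract-min → returns -48:
  remove root -48; move last element -7 to root → [-7, -41, -10, -37, -26, 8, 21, 9, 22, 25]
  -7 vs smaller child -41 at index 1, swap → [-41, -7, -10, -37, -26, 8, 21, 9, 22, 25]
  -7 vs smaller child -37 at index 3, swap → [-41, -37, -10, -7, -26, 8, 21, 9, 22, 25]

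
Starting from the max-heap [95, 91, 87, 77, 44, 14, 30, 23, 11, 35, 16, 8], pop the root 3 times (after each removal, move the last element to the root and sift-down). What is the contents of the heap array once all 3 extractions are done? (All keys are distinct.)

[77, 44, 30, 23, 35, 14, 16, 8, 11]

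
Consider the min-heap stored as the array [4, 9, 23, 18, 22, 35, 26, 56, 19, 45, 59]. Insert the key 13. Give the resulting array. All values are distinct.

append 13 at index 11 → [4, 9, 23, 18, 22, 35, 26, 56, 19, 45, 59, 13]
13 < parent 35 at index 5, swap → [4, 9, 23, 18, 22, 13, 26, 56, 19, 45, 59, 35]
13 < parent 23 at index 2, swap → [4, 9, 13, 18, 22, 23, 26, 56, 19, 45, 59, 35]

[4, 9, 13, 18, 22, 23, 26, 56, 19, 45, 59, 35]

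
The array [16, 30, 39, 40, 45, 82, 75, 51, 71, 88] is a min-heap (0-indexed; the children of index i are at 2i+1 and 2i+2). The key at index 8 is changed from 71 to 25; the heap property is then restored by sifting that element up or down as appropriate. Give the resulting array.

set index 8 from 71 to 25 → [16, 30, 39, 40, 45, 82, 75, 51, 25, 88]
25 < parent 40 at index 3, swap → [16, 30, 39, 25, 45, 82, 75, 51, 40, 88]
25 < parent 30 at index 1, swap → [16, 25, 39, 30, 45, 82, 75, 51, 40, 88]

[16, 25, 39, 30, 45, 82, 75, 51, 40, 88]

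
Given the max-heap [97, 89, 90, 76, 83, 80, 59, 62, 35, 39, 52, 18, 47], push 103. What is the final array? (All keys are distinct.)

[103, 89, 97, 76, 83, 80, 90, 62, 35, 39, 52, 18, 47, 59]

append 103 at index 13 → [97, 89, 90, 76, 83, 80, 59, 62, 35, 39, 52, 18, 47, 103]
103 > parent 59 at index 6, swap → [97, 89, 90, 76, 83, 80, 103, 62, 35, 39, 52, 18, 47, 59]
103 > parent 90 at index 2, swap → [97, 89, 103, 76, 83, 80, 90, 62, 35, 39, 52, 18, 47, 59]
103 > parent 97 at index 0, swap → [103, 89, 97, 76, 83, 80, 90, 62, 35, 39, 52, 18, 47, 59]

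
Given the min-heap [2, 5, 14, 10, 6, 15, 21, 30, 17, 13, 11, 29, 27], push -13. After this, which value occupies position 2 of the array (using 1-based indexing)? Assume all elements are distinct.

5

append -13 at index 14 → [2, 5, 14, 10, 6, 15, 21, 30, 17, 13, 11, 29, 27, -13]
-13 < parent 21 at index 7, swap → [2, 5, 14, 10, 6, 15, -13, 30, 17, 13, 11, 29, 27, 21]
-13 < parent 14 at index 3, swap → [2, 5, -13, 10, 6, 15, 14, 30, 17, 13, 11, 29, 27, 21]
-13 < parent 2 at index 1, swap → [-13, 5, 2, 10, 6, 15, 14, 30, 17, 13, 11, 29, 27, 21]
resulting array: [-13, 5, 2, 10, 6, 15, 14, 30, 17, 13, 11, 29, 27, 21]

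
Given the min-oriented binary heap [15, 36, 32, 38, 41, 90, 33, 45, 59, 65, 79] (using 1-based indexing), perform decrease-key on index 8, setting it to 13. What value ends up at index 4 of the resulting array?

36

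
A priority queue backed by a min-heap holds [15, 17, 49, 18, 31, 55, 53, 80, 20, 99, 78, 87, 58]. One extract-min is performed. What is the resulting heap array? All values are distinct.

remove root 15; move last element 58 to root → [58, 17, 49, 18, 31, 55, 53, 80, 20, 99, 78, 87]
58 vs smaller child 17 at index 1, swap → [17, 58, 49, 18, 31, 55, 53, 80, 20, 99, 78, 87]
58 vs smaller child 18 at index 3, swap → [17, 18, 49, 58, 31, 55, 53, 80, 20, 99, 78, 87]
58 vs smaller child 20 at index 8, swap → [17, 18, 49, 20, 31, 55, 53, 80, 58, 99, 78, 87]

[17, 18, 49, 20, 31, 55, 53, 80, 58, 99, 78, 87]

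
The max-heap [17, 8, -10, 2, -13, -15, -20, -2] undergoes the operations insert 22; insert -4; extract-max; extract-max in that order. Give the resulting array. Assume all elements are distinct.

insert 22:
  append 22 at index 8 → [17, 8, -10, 2, -13, -15, -20, -2, 22]
  22 > parent 2 at index 3, swap → [17, 8, -10, 22, -13, -15, -20, -2, 2]
  22 > parent 8 at index 1, swap → [17, 22, -10, 8, -13, -15, -20, -2, 2]
  22 > parent 17 at index 0, swap → [22, 17, -10, 8, -13, -15, -20, -2, 2]
insert -4:
  append -4 at index 9 → [22, 17, -10, 8, -13, -15, -20, -2, 2, -4]
  -4 > parent -13 at index 4, swap → [22, 17, -10, 8, -4, -15, -20, -2, 2, -13]
extract-max → returns 22:
  remove root 22; move last element -13 to root → [-13, 17, -10, 8, -4, -15, -20, -2, 2]
  -13 vs larger child 17 at index 1, swap → [17, -13, -10, 8, -4, -15, -20, -2, 2]
  -13 vs larger child 8 at index 3, swap → [17, 8, -10, -13, -4, -15, -20, -2, 2]
  -13 vs larger child 2 at index 8, swap → [17, 8, -10, 2, -4, -15, -20, -2, -13]
extract-max → returns 17:
  remove root 17; move last element -13 to root → [-13, 8, -10, 2, -4, -15, -20, -2]
  -13 vs larger child 8 at index 1, swap → [8, -13, -10, 2, -4, -15, -20, -2]
  -13 vs larger child 2 at index 3, swap → [8, 2, -10, -13, -4, -15, -20, -2]
  -13 vs only child -2 at index 7, swap → [8, 2, -10, -2, -4, -15, -20, -13]

[8, 2, -10, -2, -4, -15, -20, -13]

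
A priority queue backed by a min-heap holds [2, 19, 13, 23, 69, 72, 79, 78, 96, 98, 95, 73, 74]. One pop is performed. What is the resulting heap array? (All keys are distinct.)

remove root 2; move last element 74 to root → [74, 19, 13, 23, 69, 72, 79, 78, 96, 98, 95, 73]
74 vs smaller child 13 at index 2, swap → [13, 19, 74, 23, 69, 72, 79, 78, 96, 98, 95, 73]
74 vs smaller child 72 at index 5, swap → [13, 19, 72, 23, 69, 74, 79, 78, 96, 98, 95, 73]
74 vs only child 73 at index 11, swap → [13, 19, 72, 23, 69, 73, 79, 78, 96, 98, 95, 74]

[13, 19, 72, 23, 69, 73, 79, 78, 96, 98, 95, 74]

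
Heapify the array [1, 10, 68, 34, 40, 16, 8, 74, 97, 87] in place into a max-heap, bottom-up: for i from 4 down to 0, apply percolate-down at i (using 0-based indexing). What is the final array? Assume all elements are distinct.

[97, 87, 68, 74, 40, 16, 8, 10, 34, 1]

sift down from index 4:
  40 vs only child 87 at index 9, swap → [1, 10, 68, 34, 87, 16, 8, 74, 97, 40]
sift down from index 3:
  34 vs larger child 97 at index 8, swap → [1, 10, 68, 97, 87, 16, 8, 74, 34, 40]
sift down from index 2: already satisfies heap property
sift down from index 1:
  10 vs larger child 97 at index 3, swap → [1, 97, 68, 10, 87, 16, 8, 74, 34, 40]
  10 vs larger child 74 at index 7, swap → [1, 97, 68, 74, 87, 16, 8, 10, 34, 40]
sift down from index 0:
  1 vs larger child 97 at index 1, swap → [97, 1, 68, 74, 87, 16, 8, 10, 34, 40]
  1 vs larger child 87 at index 4, swap → [97, 87, 68, 74, 1, 16, 8, 10, 34, 40]
  1 vs only child 40 at index 9, swap → [97, 87, 68, 74, 40, 16, 8, 10, 34, 1]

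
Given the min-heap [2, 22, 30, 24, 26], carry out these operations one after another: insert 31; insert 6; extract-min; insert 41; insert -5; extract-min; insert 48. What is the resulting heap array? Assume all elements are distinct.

insert 31:
  append 31 at index 5 → [2, 22, 30, 24, 26, 31] (no swap needed)
insert 6:
  append 6 at index 6 → [2, 22, 30, 24, 26, 31, 6]
  6 < parent 30 at index 2, swap → [2, 22, 6, 24, 26, 31, 30]
extract-min → returns 2:
  remove root 2; move last element 30 to root → [30, 22, 6, 24, 26, 31]
  30 vs smaller child 6 at index 2, swap → [6, 22, 30, 24, 26, 31]
insert 41:
  append 41 at index 6 → [6, 22, 30, 24, 26, 31, 41] (no swap needed)
insert -5:
  append -5 at index 7 → [6, 22, 30, 24, 26, 31, 41, -5]
  -5 < parent 24 at index 3, swap → [6, 22, 30, -5, 26, 31, 41, 24]
  -5 < parent 22 at index 1, swap → [6, -5, 30, 22, 26, 31, 41, 24]
  -5 < parent 6 at index 0, swap → [-5, 6, 30, 22, 26, 31, 41, 24]
extract-min → returns -5:
  remove root -5; move last element 24 to root → [24, 6, 30, 22, 26, 31, 41]
  24 vs smaller child 6 at index 1, swap → [6, 24, 30, 22, 26, 31, 41]
  24 vs smaller child 22 at index 3, swap → [6, 22, 30, 24, 26, 31, 41]
insert 48:
  append 48 at index 7 → [6, 22, 30, 24, 26, 31, 41, 48] (no swap needed)

[6, 22, 30, 24, 26, 31, 41, 48]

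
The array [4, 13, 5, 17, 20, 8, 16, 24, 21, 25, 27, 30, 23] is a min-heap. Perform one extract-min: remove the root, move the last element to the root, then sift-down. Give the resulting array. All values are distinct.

remove root 4; move last element 23 to root → [23, 13, 5, 17, 20, 8, 16, 24, 21, 25, 27, 30]
23 vs smaller child 5 at index 2, swap → [5, 13, 23, 17, 20, 8, 16, 24, 21, 25, 27, 30]
23 vs smaller child 8 at index 5, swap → [5, 13, 8, 17, 20, 23, 16, 24, 21, 25, 27, 30]

[5, 13, 8, 17, 20, 23, 16, 24, 21, 25, 27, 30]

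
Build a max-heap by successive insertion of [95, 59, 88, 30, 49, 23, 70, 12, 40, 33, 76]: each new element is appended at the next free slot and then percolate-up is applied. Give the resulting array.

Insert 95:
  append 95 at index 0 → [95] (no swap needed)
Insert 59:
  append 59 at index 1 → [95, 59] (no swap needed)
Insert 88:
  append 88 at index 2 → [95, 59, 88] (no swap needed)
Insert 30:
  append 30 at index 3 → [95, 59, 88, 30] (no swap needed)
Insert 49:
  append 49 at index 4 → [95, 59, 88, 30, 49] (no swap needed)
Insert 23:
  append 23 at index 5 → [95, 59, 88, 30, 49, 23] (no swap needed)
Insert 70:
  append 70 at index 6 → [95, 59, 88, 30, 49, 23, 70] (no swap needed)
Insert 12:
  append 12 at index 7 → [95, 59, 88, 30, 49, 23, 70, 12] (no swap needed)
Insert 40:
  append 40 at index 8 → [95, 59, 88, 30, 49, 23, 70, 12, 40]
  40 > parent 30 at index 3, swap → [95, 59, 88, 40, 49, 23, 70, 12, 30]
Insert 33:
  append 33 at index 9 → [95, 59, 88, 40, 49, 23, 70, 12, 30, 33] (no swap needed)
Insert 76:
  append 76 at index 10 → [95, 59, 88, 40, 49, 23, 70, 12, 30, 33, 76]
  76 > parent 49 at index 4, swap → [95, 59, 88, 40, 76, 23, 70, 12, 30, 33, 49]
  76 > parent 59 at index 1, swap → [95, 76, 88, 40, 59, 23, 70, 12, 30, 33, 49]

[95, 76, 88, 40, 59, 23, 70, 12, 30, 33, 49]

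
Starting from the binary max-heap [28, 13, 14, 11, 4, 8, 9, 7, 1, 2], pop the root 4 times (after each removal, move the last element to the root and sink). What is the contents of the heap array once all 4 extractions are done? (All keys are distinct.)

[9, 7, 8, 1, 4, 2]

extract-max #1 returns 28:
  remove root 28; move last element 2 to root → [2, 13, 14, 11, 4, 8, 9, 7, 1]
  2 vs larger child 14 at index 2, swap → [14, 13, 2, 11, 4, 8, 9, 7, 1]
  2 vs larger child 9 at index 6, swap → [14, 13, 9, 11, 4, 8, 2, 7, 1]
extract-max #2 returns 14:
  remove root 14; move last element 1 to root → [1, 13, 9, 11, 4, 8, 2, 7]
  1 vs larger child 13 at index 1, swap → [13, 1, 9, 11, 4, 8, 2, 7]
  1 vs larger child 11 at index 3, swap → [13, 11, 9, 1, 4, 8, 2, 7]
  1 vs only child 7 at index 7, swap → [13, 11, 9, 7, 4, 8, 2, 1]
extract-max #3 returns 13:
  remove root 13; move last element 1 to root → [1, 11, 9, 7, 4, 8, 2]
  1 vs larger child 11 at index 1, swap → [11, 1, 9, 7, 4, 8, 2]
  1 vs larger child 7 at index 3, swap → [11, 7, 9, 1, 4, 8, 2]
extract-max #4 returns 11:
  remove root 11; move last element 2 to root → [2, 7, 9, 1, 4, 8]
  2 vs larger child 9 at index 2, swap → [9, 7, 2, 1, 4, 8]
  2 vs only child 8 at index 5, swap → [9, 7, 8, 1, 4, 2]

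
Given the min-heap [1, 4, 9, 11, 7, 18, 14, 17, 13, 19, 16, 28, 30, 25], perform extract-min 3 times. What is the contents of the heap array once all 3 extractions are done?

extract-min #1 returns 1:
  remove root 1; move last element 25 to root → [25, 4, 9, 11, 7, 18, 14, 17, 13, 19, 16, 28, 30]
  25 vs smaller child 4 at index 1, swap → [4, 25, 9, 11, 7, 18, 14, 17, 13, 19, 16, 28, 30]
  25 vs smaller child 7 at index 4, swap → [4, 7, 9, 11, 25, 18, 14, 17, 13, 19, 16, 28, 30]
  25 vs smaller child 16 at index 10, swap → [4, 7, 9, 11, 16, 18, 14, 17, 13, 19, 25, 28, 30]
extract-min #2 returns 4:
  remove root 4; move last element 30 to root → [30, 7, 9, 11, 16, 18, 14, 17, 13, 19, 25, 28]
  30 vs smaller child 7 at index 1, swap → [7, 30, 9, 11, 16, 18, 14, 17, 13, 19, 25, 28]
  30 vs smaller child 11 at index 3, swap → [7, 11, 9, 30, 16, 18, 14, 17, 13, 19, 25, 28]
  30 vs smaller child 13 at index 8, swap → [7, 11, 9, 13, 16, 18, 14, 17, 30, 19, 25, 28]
extract-min #3 returns 7:
  remove root 7; move last element 28 to root → [28, 11, 9, 13, 16, 18, 14, 17, 30, 19, 25]
  28 vs smaller child 9 at index 2, swap → [9, 11, 28, 13, 16, 18, 14, 17, 30, 19, 25]
  28 vs smaller child 14 at index 6, swap → [9, 11, 14, 13, 16, 18, 28, 17, 30, 19, 25]

[9, 11, 14, 13, 16, 18, 28, 17, 30, 19, 25]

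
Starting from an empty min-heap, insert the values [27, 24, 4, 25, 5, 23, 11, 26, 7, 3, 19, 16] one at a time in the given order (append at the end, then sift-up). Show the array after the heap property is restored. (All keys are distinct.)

[3, 4, 11, 7, 5, 16, 23, 27, 26, 25, 19, 24]

Insert 27:
  append 27 at index 0 → [27] (no swap needed)
Insert 24:
  append 24 at index 1 → [27, 24]
  24 < parent 27 at index 0, swap → [24, 27]
Insert 4:
  append 4 at index 2 → [24, 27, 4]
  4 < parent 24 at index 0, swap → [4, 27, 24]
Insert 25:
  append 25 at index 3 → [4, 27, 24, 25]
  25 < parent 27 at index 1, swap → [4, 25, 24, 27]
Insert 5:
  append 5 at index 4 → [4, 25, 24, 27, 5]
  5 < parent 25 at index 1, swap → [4, 5, 24, 27, 25]
Insert 23:
  append 23 at index 5 → [4, 5, 24, 27, 25, 23]
  23 < parent 24 at index 2, swap → [4, 5, 23, 27, 25, 24]
Insert 11:
  append 11 at index 6 → [4, 5, 23, 27, 25, 24, 11]
  11 < parent 23 at index 2, swap → [4, 5, 11, 27, 25, 24, 23]
Insert 26:
  append 26 at index 7 → [4, 5, 11, 27, 25, 24, 23, 26]
  26 < parent 27 at index 3, swap → [4, 5, 11, 26, 25, 24, 23, 27]
Insert 7:
  append 7 at index 8 → [4, 5, 11, 26, 25, 24, 23, 27, 7]
  7 < parent 26 at index 3, swap → [4, 5, 11, 7, 25, 24, 23, 27, 26]
Insert 3:
  append 3 at index 9 → [4, 5, 11, 7, 25, 24, 23, 27, 26, 3]
  3 < parent 25 at index 4, swap → [4, 5, 11, 7, 3, 24, 23, 27, 26, 25]
  3 < parent 5 at index 1, swap → [4, 3, 11, 7, 5, 24, 23, 27, 26, 25]
  3 < parent 4 at index 0, swap → [3, 4, 11, 7, 5, 24, 23, 27, 26, 25]
Insert 19:
  append 19 at index 10 → [3, 4, 11, 7, 5, 24, 23, 27, 26, 25, 19] (no swap needed)
Insert 16:
  append 16 at index 11 → [3, 4, 11, 7, 5, 24, 23, 27, 26, 25, 19, 16]
  16 < parent 24 at index 5, swap → [3, 4, 11, 7, 5, 16, 23, 27, 26, 25, 19, 24]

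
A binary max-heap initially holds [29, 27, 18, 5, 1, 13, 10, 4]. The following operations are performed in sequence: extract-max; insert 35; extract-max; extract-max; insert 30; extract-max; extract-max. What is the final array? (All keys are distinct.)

extract-max → returns 29:
  remove root 29; move last element 4 to root → [4, 27, 18, 5, 1, 13, 10]
  4 vs larger child 27 at index 1, swap → [27, 4, 18, 5, 1, 13, 10]
  4 vs larger child 5 at index 3, swap → [27, 5, 18, 4, 1, 13, 10]
insert 35:
  append 35 at index 7 → [27, 5, 18, 4, 1, 13, 10, 35]
  35 > parent 4 at index 3, swap → [27, 5, 18, 35, 1, 13, 10, 4]
  35 > parent 5 at index 1, swap → [27, 35, 18, 5, 1, 13, 10, 4]
  35 > parent 27 at index 0, swap → [35, 27, 18, 5, 1, 13, 10, 4]
extract-max → returns 35:
  remove root 35; move last element 4 to root → [4, 27, 18, 5, 1, 13, 10]
  4 vs larger child 27 at index 1, swap → [27, 4, 18, 5, 1, 13, 10]
  4 vs larger child 5 at index 3, swap → [27, 5, 18, 4, 1, 13, 10]
extract-max → returns 27:
  remove root 27; move last element 10 to root → [10, 5, 18, 4, 1, 13]
  10 vs larger child 18 at index 2, swap → [18, 5, 10, 4, 1, 13]
  10 vs only child 13 at index 5, swap → [18, 5, 13, 4, 1, 10]
insert 30:
  append 30 at index 6 → [18, 5, 13, 4, 1, 10, 30]
  30 > parent 13 at index 2, swap → [18, 5, 30, 4, 1, 10, 13]
  30 > parent 18 at index 0, swap → [30, 5, 18, 4, 1, 10, 13]
extract-max → returns 30:
  remove root 30; move last element 13 to root → [13, 5, 18, 4, 1, 10]
  13 vs larger child 18 at index 2, swap → [18, 5, 13, 4, 1, 10]
extract-max → returns 18:
  remove root 18; move last element 10 to root → [10, 5, 13, 4, 1]
  10 vs larger child 13 at index 2, swap → [13, 5, 10, 4, 1]

[13, 5, 10, 4, 1]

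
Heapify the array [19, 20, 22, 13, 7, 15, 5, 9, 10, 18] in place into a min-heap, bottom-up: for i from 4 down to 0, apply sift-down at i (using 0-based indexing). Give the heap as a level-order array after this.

[5, 7, 15, 9, 18, 19, 22, 13, 10, 20]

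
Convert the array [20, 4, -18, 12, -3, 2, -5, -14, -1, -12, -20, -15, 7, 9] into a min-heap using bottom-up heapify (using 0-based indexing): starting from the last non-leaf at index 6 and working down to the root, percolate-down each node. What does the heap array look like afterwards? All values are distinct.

sift down from index 6: already satisfies heap property
sift down from index 5:
  2 vs smaller child -15 at index 11, swap → [20, 4, -18, 12, -3, -15, -5, -14, -1, -12, -20, 2, 7, 9]
sift down from index 4:
  -3 vs smaller child -20 at index 10, swap → [20, 4, -18, 12, -20, -15, -5, -14, -1, -12, -3, 2, 7, 9]
sift down from index 3:
  12 vs smaller child -14 at index 7, swap → [20, 4, -18, -14, -20, -15, -5, 12, -1, -12, -3, 2, 7, 9]
sift down from index 2: already satisfies heap property
sift down from index 1:
  4 vs smaller child -20 at index 4, swap → [20, -20, -18, -14, 4, -15, -5, 12, -1, -12, -3, 2, 7, 9]
  4 vs smaller child -12 at index 9, swap → [20, -20, -18, -14, -12, -15, -5, 12, -1, 4, -3, 2, 7, 9]
sift down from index 0:
  20 vs smaller child -20 at index 1, swap → [-20, 20, -18, -14, -12, -15, -5, 12, -1, 4, -3, 2, 7, 9]
  20 vs smaller child -14 at index 3, swap → [-20, -14, -18, 20, -12, -15, -5, 12, -1, 4, -3, 2, 7, 9]
  20 vs smaller child -1 at index 8, swap → [-20, -14, -18, -1, -12, -15, -5, 12, 20, 4, -3, 2, 7, 9]

[-20, -14, -18, -1, -12, -15, -5, 12, 20, 4, -3, 2, 7, 9]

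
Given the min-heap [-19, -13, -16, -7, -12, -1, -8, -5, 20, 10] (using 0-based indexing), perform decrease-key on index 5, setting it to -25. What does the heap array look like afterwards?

set index 5 from -1 to -25 → [-19, -13, -16, -7, -12, -25, -8, -5, 20, 10]
-25 < parent -16 at index 2, swap → [-19, -13, -25, -7, -12, -16, -8, -5, 20, 10]
-25 < parent -19 at index 0, swap → [-25, -13, -19, -7, -12, -16, -8, -5, 20, 10]

[-25, -13, -19, -7, -12, -16, -8, -5, 20, 10]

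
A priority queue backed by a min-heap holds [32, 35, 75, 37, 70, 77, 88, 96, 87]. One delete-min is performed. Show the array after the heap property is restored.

[35, 37, 75, 87, 70, 77, 88, 96]

remove root 32; move last element 87 to root → [87, 35, 75, 37, 70, 77, 88, 96]
87 vs smaller child 35 at index 1, swap → [35, 87, 75, 37, 70, 77, 88, 96]
87 vs smaller child 37 at index 3, swap → [35, 37, 75, 87, 70, 77, 88, 96]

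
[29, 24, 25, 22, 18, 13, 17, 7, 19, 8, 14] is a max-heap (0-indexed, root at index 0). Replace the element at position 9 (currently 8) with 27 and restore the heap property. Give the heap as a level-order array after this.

[29, 27, 25, 22, 24, 13, 17, 7, 19, 18, 14]

set index 9 from 8 to 27 → [29, 24, 25, 22, 18, 13, 17, 7, 19, 27, 14]
27 > parent 18 at index 4, swap → [29, 24, 25, 22, 27, 13, 17, 7, 19, 18, 14]
27 > parent 24 at index 1, swap → [29, 27, 25, 22, 24, 13, 17, 7, 19, 18, 14]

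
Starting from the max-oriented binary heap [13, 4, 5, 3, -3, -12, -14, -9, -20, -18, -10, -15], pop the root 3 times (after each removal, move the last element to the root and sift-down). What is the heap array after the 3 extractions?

extract-max #1 returns 13:
  remove root 13; move last element -15 to root → [-15, 4, 5, 3, -3, -12, -14, -9, -20, -18, -10]
  -15 vs larger child 5 at index 2, swap → [5, 4, -15, 3, -3, -12, -14, -9, -20, -18, -10]
  -15 vs larger child -12 at index 5, swap → [5, 4, -12, 3, -3, -15, -14, -9, -20, -18, -10]
extract-max #2 returns 5:
  remove root 5; move last element -10 to root → [-10, 4, -12, 3, -3, -15, -14, -9, -20, -18]
  -10 vs larger child 4 at index 1, swap → [4, -10, -12, 3, -3, -15, -14, -9, -20, -18]
  -10 vs larger child 3 at index 3, swap → [4, 3, -12, -10, -3, -15, -14, -9, -20, -18]
  -10 vs larger child -9 at index 7, swap → [4, 3, -12, -9, -3, -15, -14, -10, -20, -18]
extract-max #3 returns 4:
  remove root 4; move last element -18 to root → [-18, 3, -12, -9, -3, -15, -14, -10, -20]
  -18 vs larger child 3 at index 1, swap → [3, -18, -12, -9, -3, -15, -14, -10, -20]
  -18 vs larger child -3 at index 4, swap → [3, -3, -12, -9, -18, -15, -14, -10, -20]

[3, -3, -12, -9, -18, -15, -14, -10, -20]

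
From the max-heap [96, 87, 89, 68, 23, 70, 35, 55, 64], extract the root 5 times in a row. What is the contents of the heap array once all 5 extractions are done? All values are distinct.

[64, 55, 23, 35]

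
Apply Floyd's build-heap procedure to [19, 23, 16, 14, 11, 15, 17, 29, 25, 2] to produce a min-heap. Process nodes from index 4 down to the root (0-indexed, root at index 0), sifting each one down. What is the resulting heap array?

[2, 11, 15, 14, 19, 16, 17, 29, 25, 23]

sift down from index 4:
  11 vs only child 2 at index 9, swap → [19, 23, 16, 14, 2, 15, 17, 29, 25, 11]
sift down from index 3: already satisfies heap property
sift down from index 2:
  16 vs smaller child 15 at index 5, swap → [19, 23, 15, 14, 2, 16, 17, 29, 25, 11]
sift down from index 1:
  23 vs smaller child 2 at index 4, swap → [19, 2, 15, 14, 23, 16, 17, 29, 25, 11]
  23 vs only child 11 at index 9, swap → [19, 2, 15, 14, 11, 16, 17, 29, 25, 23]
sift down from index 0:
  19 vs smaller child 2 at index 1, swap → [2, 19, 15, 14, 11, 16, 17, 29, 25, 23]
  19 vs smaller child 11 at index 4, swap → [2, 11, 15, 14, 19, 16, 17, 29, 25, 23]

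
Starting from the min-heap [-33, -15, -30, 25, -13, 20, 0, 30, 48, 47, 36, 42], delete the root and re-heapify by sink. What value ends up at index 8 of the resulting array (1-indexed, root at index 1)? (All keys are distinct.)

remove root -33; move last element 42 to root → [42, -15, -30, 25, -13, 20, 0, 30, 48, 47, 36]
42 vs smaller child -30 at index 3, swap → [-30, -15, 42, 25, -13, 20, 0, 30, 48, 47, 36]
42 vs smaller child 0 at index 7, swap → [-30, -15, 0, 25, -13, 20, 42, 30, 48, 47, 36]
resulting array: [-30, -15, 0, 25, -13, 20, 42, 30, 48, 47, 36]

30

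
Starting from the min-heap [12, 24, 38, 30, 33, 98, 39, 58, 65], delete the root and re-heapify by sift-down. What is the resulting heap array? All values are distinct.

[24, 30, 38, 58, 33, 98, 39, 65]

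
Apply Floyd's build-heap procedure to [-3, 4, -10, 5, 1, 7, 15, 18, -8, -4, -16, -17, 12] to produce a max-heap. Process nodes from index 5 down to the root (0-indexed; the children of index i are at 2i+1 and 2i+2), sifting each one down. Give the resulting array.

sift down from index 5:
  7 vs larger child 12 at index 12, swap → [-3, 4, -10, 5, 1, 12, 15, 18, -8, -4, -16, -17, 7]
sift down from index 4: already satisfies heap property
sift down from index 3:
  5 vs larger child 18 at index 7, swap → [-3, 4, -10, 18, 1, 12, 15, 5, -8, -4, -16, -17, 7]
sift down from index 2:
  -10 vs larger child 15 at index 6, swap → [-3, 4, 15, 18, 1, 12, -10, 5, -8, -4, -16, -17, 7]
sift down from index 1:
  4 vs larger child 18 at index 3, swap → [-3, 18, 15, 4, 1, 12, -10, 5, -8, -4, -16, -17, 7]
  4 vs larger child 5 at index 7, swap → [-3, 18, 15, 5, 1, 12, -10, 4, -8, -4, -16, -17, 7]
sift down from index 0:
  -3 vs larger child 18 at index 1, swap → [18, -3, 15, 5, 1, 12, -10, 4, -8, -4, -16, -17, 7]
  -3 vs larger child 5 at index 3, swap → [18, 5, 15, -3, 1, 12, -10, 4, -8, -4, -16, -17, 7]
  -3 vs larger child 4 at index 7, swap → [18, 5, 15, 4, 1, 12, -10, -3, -8, -4, -16, -17, 7]

[18, 5, 15, 4, 1, 12, -10, -3, -8, -4, -16, -17, 7]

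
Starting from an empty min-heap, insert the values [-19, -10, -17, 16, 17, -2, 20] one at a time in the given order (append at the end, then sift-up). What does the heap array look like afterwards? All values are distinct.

Insert -19:
  append -19 at index 0 → [-19] (no swap needed)
Insert -10:
  append -10 at index 1 → [-19, -10] (no swap needed)
Insert -17:
  append -17 at index 2 → [-19, -10, -17] (no swap needed)
Insert 16:
  append 16 at index 3 → [-19, -10, -17, 16] (no swap needed)
Insert 17:
  append 17 at index 4 → [-19, -10, -17, 16, 17] (no swap needed)
Insert -2:
  append -2 at index 5 → [-19, -10, -17, 16, 17, -2] (no swap needed)
Insert 20:
  append 20 at index 6 → [-19, -10, -17, 16, 17, -2, 20] (no swap needed)

[-19, -10, -17, 16, 17, -2, 20]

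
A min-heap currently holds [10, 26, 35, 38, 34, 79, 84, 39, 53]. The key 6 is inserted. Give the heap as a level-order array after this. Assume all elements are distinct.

[6, 10, 35, 38, 26, 79, 84, 39, 53, 34]

append 6 at index 9 → [10, 26, 35, 38, 34, 79, 84, 39, 53, 6]
6 < parent 34 at index 4, swap → [10, 26, 35, 38, 6, 79, 84, 39, 53, 34]
6 < parent 26 at index 1, swap → [10, 6, 35, 38, 26, 79, 84, 39, 53, 34]
6 < parent 10 at index 0, swap → [6, 10, 35, 38, 26, 79, 84, 39, 53, 34]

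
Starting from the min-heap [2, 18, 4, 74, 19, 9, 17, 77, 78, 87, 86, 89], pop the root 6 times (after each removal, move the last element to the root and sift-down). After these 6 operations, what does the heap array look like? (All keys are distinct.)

[74, 77, 86, 87, 78, 89]

extract-min #1 returns 2:
  remove root 2; move last element 89 to root → [89, 18, 4, 74, 19, 9, 17, 77, 78, 87, 86]
  89 vs smaller child 4 at index 2, swap → [4, 18, 89, 74, 19, 9, 17, 77, 78, 87, 86]
  89 vs smaller child 9 at index 5, swap → [4, 18, 9, 74, 19, 89, 17, 77, 78, 87, 86]
extract-min #2 returns 4:
  remove root 4; move last element 86 to root → [86, 18, 9, 74, 19, 89, 17, 77, 78, 87]
  86 vs smaller child 9 at index 2, swap → [9, 18, 86, 74, 19, 89, 17, 77, 78, 87]
  86 vs smaller child 17 at index 6, swap → [9, 18, 17, 74, 19, 89, 86, 77, 78, 87]
extract-min #3 returns 9:
  remove root 9; move last element 87 to root → [87, 18, 17, 74, 19, 89, 86, 77, 78]
  87 vs smaller child 17 at index 2, swap → [17, 18, 87, 74, 19, 89, 86, 77, 78]
  87 vs smaller child 86 at index 6, swap → [17, 18, 86, 74, 19, 89, 87, 77, 78]
extract-min #4 returns 17:
  remove root 17; move last element 78 to root → [78, 18, 86, 74, 19, 89, 87, 77]
  78 vs smaller child 18 at index 1, swap → [18, 78, 86, 74, 19, 89, 87, 77]
  78 vs smaller child 19 at index 4, swap → [18, 19, 86, 74, 78, 89, 87, 77]
extract-min #5 returns 18:
  remove root 18; move last element 77 to root → [77, 19, 86, 74, 78, 89, 87]
  77 vs smaller child 19 at index 1, swap → [19, 77, 86, 74, 78, 89, 87]
  77 vs smaller child 74 at index 3, swap → [19, 74, 86, 77, 78, 89, 87]
extract-min #6 returns 19:
  remove root 19; move last element 87 to root → [87, 74, 86, 77, 78, 89]
  87 vs smaller child 74 at index 1, swap → [74, 87, 86, 77, 78, 89]
  87 vs smaller child 77 at index 3, swap → [74, 77, 86, 87, 78, 89]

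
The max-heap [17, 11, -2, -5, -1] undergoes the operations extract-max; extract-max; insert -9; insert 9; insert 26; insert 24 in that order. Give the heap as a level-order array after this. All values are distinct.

extract-max → returns 17:
  remove root 17; move last element -1 to root → [-1, 11, -2, -5]
  -1 vs larger child 11 at index 1, swap → [11, -1, -2, -5]
extract-max → returns 11:
  remove root 11; move last element -5 to root → [-5, -1, -2]
  -5 vs larger child -1 at index 1, swap → [-1, -5, -2]
insert -9:
  append -9 at index 3 → [-1, -5, -2, -9] (no swap needed)
insert 9:
  append 9 at index 4 → [-1, -5, -2, -9, 9]
  9 > parent -5 at index 1, swap → [-1, 9, -2, -9, -5]
  9 > parent -1 at index 0, swap → [9, -1, -2, -9, -5]
insert 26:
  append 26 at index 5 → [9, -1, -2, -9, -5, 26]
  26 > parent -2 at index 2, swap → [9, -1, 26, -9, -5, -2]
  26 > parent 9 at index 0, swap → [26, -1, 9, -9, -5, -2]
insert 24:
  append 24 at index 6 → [26, -1, 9, -9, -5, -2, 24]
  24 > parent 9 at index 2, swap → [26, -1, 24, -9, -5, -2, 9]

[26, -1, 24, -9, -5, -2, 9]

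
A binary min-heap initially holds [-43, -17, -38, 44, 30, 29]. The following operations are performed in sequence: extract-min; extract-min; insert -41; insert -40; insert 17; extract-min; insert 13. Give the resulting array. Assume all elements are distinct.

[-40, -17, 13, 44, 30, 29, 17]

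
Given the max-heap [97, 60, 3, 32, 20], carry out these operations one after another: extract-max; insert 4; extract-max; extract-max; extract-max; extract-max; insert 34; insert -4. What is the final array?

[34, 3, -4]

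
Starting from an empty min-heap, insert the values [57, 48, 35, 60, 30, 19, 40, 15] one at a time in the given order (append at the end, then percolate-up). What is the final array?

[15, 19, 30, 35, 57, 48, 40, 60]

Insert 57:
  append 57 at index 0 → [57] (no swap needed)
Insert 48:
  append 48 at index 1 → [57, 48]
  48 < parent 57 at index 0, swap → [48, 57]
Insert 35:
  append 35 at index 2 → [48, 57, 35]
  35 < parent 48 at index 0, swap → [35, 57, 48]
Insert 60:
  append 60 at index 3 → [35, 57, 48, 60] (no swap needed)
Insert 30:
  append 30 at index 4 → [35, 57, 48, 60, 30]
  30 < parent 57 at index 1, swap → [35, 30, 48, 60, 57]
  30 < parent 35 at index 0, swap → [30, 35, 48, 60, 57]
Insert 19:
  append 19 at index 5 → [30, 35, 48, 60, 57, 19]
  19 < parent 48 at index 2, swap → [30, 35, 19, 60, 57, 48]
  19 < parent 30 at index 0, swap → [19, 35, 30, 60, 57, 48]
Insert 40:
  append 40 at index 6 → [19, 35, 30, 60, 57, 48, 40] (no swap needed)
Insert 15:
  append 15 at index 7 → [19, 35, 30, 60, 57, 48, 40, 15]
  15 < parent 60 at index 3, swap → [19, 35, 30, 15, 57, 48, 40, 60]
  15 < parent 35 at index 1, swap → [19, 15, 30, 35, 57, 48, 40, 60]
  15 < parent 19 at index 0, swap → [15, 19, 30, 35, 57, 48, 40, 60]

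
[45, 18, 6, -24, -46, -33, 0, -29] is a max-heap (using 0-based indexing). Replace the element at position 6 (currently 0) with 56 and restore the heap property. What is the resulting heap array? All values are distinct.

set index 6 from 0 to 56 → [45, 18, 6, -24, -46, -33, 56, -29]
56 > parent 6 at index 2, swap → [45, 18, 56, -24, -46, -33, 6, -29]
56 > parent 45 at index 0, swap → [56, 18, 45, -24, -46, -33, 6, -29]

[56, 18, 45, -24, -46, -33, 6, -29]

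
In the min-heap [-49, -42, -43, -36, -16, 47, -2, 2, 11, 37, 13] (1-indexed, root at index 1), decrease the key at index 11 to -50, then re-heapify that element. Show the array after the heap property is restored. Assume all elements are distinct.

set index 11 from 13 to -50 → [-49, -42, -43, -36, -16, 47, -2, 2, 11, 37, -50]
-50 < parent -16 at index 5, swap → [-49, -42, -43, -36, -50, 47, -2, 2, 11, 37, -16]
-50 < parent -42 at index 2, swap → [-49, -50, -43, -36, -42, 47, -2, 2, 11, 37, -16]
-50 < parent -49 at index 1, swap → [-50, -49, -43, -36, -42, 47, -2, 2, 11, 37, -16]

[-50, -49, -43, -36, -42, 47, -2, 2, 11, 37, -16]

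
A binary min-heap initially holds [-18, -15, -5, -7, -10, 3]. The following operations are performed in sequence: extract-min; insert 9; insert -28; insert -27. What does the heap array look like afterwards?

[-28, -27, -15, -10, 3, 9, -5, -7]

extract-min → returns -18:
  remove root -18; move last element 3 to root → [3, -15, -5, -7, -10]
  3 vs smaller child -15 at index 1, swap → [-15, 3, -5, -7, -10]
  3 vs smaller child -10 at index 4, swap → [-15, -10, -5, -7, 3]
insert 9:
  append 9 at index 5 → [-15, -10, -5, -7, 3, 9] (no swap needed)
insert -28:
  append -28 at index 6 → [-15, -10, -5, -7, 3, 9, -28]
  -28 < parent -5 at index 2, swap → [-15, -10, -28, -7, 3, 9, -5]
  -28 < parent -15 at index 0, swap → [-28, -10, -15, -7, 3, 9, -5]
insert -27:
  append -27 at index 7 → [-28, -10, -15, -7, 3, 9, -5, -27]
  -27 < parent -7 at index 3, swap → [-28, -10, -15, -27, 3, 9, -5, -7]
  -27 < parent -10 at index 1, swap → [-28, -27, -15, -10, 3, 9, -5, -7]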